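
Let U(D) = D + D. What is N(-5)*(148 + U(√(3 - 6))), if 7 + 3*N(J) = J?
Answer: -592 - 8*I*√3 ≈ -592.0 - 13.856*I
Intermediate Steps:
N(J) = -7/3 + J/3
U(D) = 2*D
N(-5)*(148 + U(√(3 - 6))) = (-7/3 + (⅓)*(-5))*(148 + 2*√(3 - 6)) = (-7/3 - 5/3)*(148 + 2*√(-3)) = -4*(148 + 2*(I*√3)) = -4*(148 + 2*I*√3) = -592 - 8*I*√3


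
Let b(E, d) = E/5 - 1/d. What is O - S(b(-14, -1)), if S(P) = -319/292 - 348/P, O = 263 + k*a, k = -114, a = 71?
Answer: -7028359/876 ≈ -8023.2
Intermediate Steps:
b(E, d) = -1/d + E/5 (b(E, d) = E*(⅕) - 1/d = E/5 - 1/d = -1/d + E/5)
O = -7831 (O = 263 - 114*71 = 263 - 8094 = -7831)
S(P) = -319/292 - 348/P (S(P) = -319*1/292 - 348/P = -319/292 - 348/P)
O - S(b(-14, -1)) = -7831 - (-319/292 - 348/(-1/(-1) + (⅕)*(-14))) = -7831 - (-319/292 - 348/(-1*(-1) - 14/5)) = -7831 - (-319/292 - 348/(1 - 14/5)) = -7831 - (-319/292 - 348/(-9/5)) = -7831 - (-319/292 - 348*(-5/9)) = -7831 - (-319/292 + 580/3) = -7831 - 1*168403/876 = -7831 - 168403/876 = -7028359/876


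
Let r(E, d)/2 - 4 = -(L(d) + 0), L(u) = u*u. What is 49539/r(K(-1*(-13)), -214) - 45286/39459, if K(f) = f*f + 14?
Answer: -678025825/401534784 ≈ -1.6886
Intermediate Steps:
L(u) = u²
K(f) = 14 + f² (K(f) = f² + 14 = 14 + f²)
r(E, d) = 8 - 2*d² (r(E, d) = 8 + 2*(-(d² + 0)) = 8 + 2*(-d²) = 8 - 2*d²)
49539/r(K(-1*(-13)), -214) - 45286/39459 = 49539/(8 - 2*(-214)²) - 45286/39459 = 49539/(8 - 2*45796) - 45286*1/39459 = 49539/(8 - 91592) - 45286/39459 = 49539/(-91584) - 45286/39459 = 49539*(-1/91584) - 45286/39459 = -16513/30528 - 45286/39459 = -678025825/401534784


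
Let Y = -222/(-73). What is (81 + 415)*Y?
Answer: 110112/73 ≈ 1508.4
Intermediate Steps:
Y = 222/73 (Y = -222*(-1/73) = 222/73 ≈ 3.0411)
(81 + 415)*Y = (81 + 415)*(222/73) = 496*(222/73) = 110112/73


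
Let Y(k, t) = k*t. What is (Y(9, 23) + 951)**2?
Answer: 1340964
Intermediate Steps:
(Y(9, 23) + 951)**2 = (9*23 + 951)**2 = (207 + 951)**2 = 1158**2 = 1340964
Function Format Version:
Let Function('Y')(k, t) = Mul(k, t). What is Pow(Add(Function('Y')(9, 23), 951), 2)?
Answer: 1340964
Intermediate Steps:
Pow(Add(Function('Y')(9, 23), 951), 2) = Pow(Add(Mul(9, 23), 951), 2) = Pow(Add(207, 951), 2) = Pow(1158, 2) = 1340964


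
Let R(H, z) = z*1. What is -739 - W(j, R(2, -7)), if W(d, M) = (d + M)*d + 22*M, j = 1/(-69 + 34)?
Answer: -716871/1225 ≈ -585.20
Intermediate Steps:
j = -1/35 (j = 1/(-35) = -1/35 ≈ -0.028571)
R(H, z) = z
W(d, M) = 22*M + d*(M + d) (W(d, M) = (M + d)*d + 22*M = d*(M + d) + 22*M = 22*M + d*(M + d))
-739 - W(j, R(2, -7)) = -739 - ((-1/35)**2 + 22*(-7) - 7*(-1/35)) = -739 - (1/1225 - 154 + 1/5) = -739 - 1*(-188404/1225) = -739 + 188404/1225 = -716871/1225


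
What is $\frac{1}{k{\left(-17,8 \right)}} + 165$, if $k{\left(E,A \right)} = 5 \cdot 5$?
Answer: $\frac{4126}{25} \approx 165.04$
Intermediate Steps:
$k{\left(E,A \right)} = 25$
$\frac{1}{k{\left(-17,8 \right)}} + 165 = \frac{1}{25} + 165 = \frac{4126}{25}$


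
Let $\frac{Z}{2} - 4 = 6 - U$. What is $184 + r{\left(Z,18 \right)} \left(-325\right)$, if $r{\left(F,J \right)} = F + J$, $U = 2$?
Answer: $-10866$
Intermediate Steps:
$Z = 16$ ($Z = 8 + 2 \left(6 - 2\right) = 8 + 2 \cdot 4 = 8 + 8 = 16$)
$184 + r{\left(Z,18 \right)} \left(-325\right) = 184 + \left(16 + 18\right) \left(-325\right) = 184 + 34 \left(-325\right) = 184 - 11050 = -10866$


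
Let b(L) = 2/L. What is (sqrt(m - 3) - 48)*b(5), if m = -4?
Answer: -96/5 + 2*I*sqrt(7)/5 ≈ -19.2 + 1.0583*I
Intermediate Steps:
(sqrt(m - 3) - 48)*b(5) = (sqrt(-4 - 3) - 48)*(2/5) = (sqrt(-7) - 48)*(2*(1/5)) = (I*sqrt(7) - 48)*(2/5) = (-48 + I*sqrt(7))*(2/5) = -96/5 + 2*I*sqrt(7)/5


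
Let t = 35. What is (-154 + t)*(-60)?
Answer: 7140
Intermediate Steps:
(-154 + t)*(-60) = (-154 + 35)*(-60) = -119*(-60) = 7140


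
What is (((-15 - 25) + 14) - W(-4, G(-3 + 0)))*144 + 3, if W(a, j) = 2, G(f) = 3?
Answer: -4029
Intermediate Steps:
(((-15 - 25) + 14) - W(-4, G(-3 + 0)))*144 + 3 = (((-15 - 25) + 14) - 1*2)*144 + 3 = ((-40 + 14) - 2)*144 + 3 = (-26 - 2)*144 + 3 = -28*144 + 3 = -4032 + 3 = -4029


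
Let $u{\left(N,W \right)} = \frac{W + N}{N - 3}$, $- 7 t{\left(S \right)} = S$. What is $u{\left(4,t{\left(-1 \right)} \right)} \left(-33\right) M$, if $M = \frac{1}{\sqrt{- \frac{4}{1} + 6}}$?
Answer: $- \frac{957 \sqrt{2}}{14} \approx -96.672$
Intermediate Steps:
$t{\left(S \right)} = - \frac{S}{7}$
$M = \frac{\sqrt{2}}{2}$ ($M = \frac{1}{\sqrt{\left(-4\right) 1 + 6}} = \frac{1}{\sqrt{-4 + 6}} = \frac{1}{\sqrt{2}} = \frac{\sqrt{2}}{2} \approx 0.70711$)
$u{\left(N,W \right)} = \frac{N + W}{-3 + N}$
$u{\left(4,t{\left(-1 \right)} \right)} \left(-33\right) M = \frac{4 - - \frac{1}{7}}{-3 + 4} \left(-33\right) \frac{\sqrt{2}}{2} = \frac{4 + \frac{1}{7}}{1} \left(-33\right) \frac{\sqrt{2}}{2} = 1 \cdot \frac{29}{7} \left(-33\right) \frac{\sqrt{2}}{2} = \frac{29}{7} \left(-33\right) \frac{\sqrt{2}}{2} = - \frac{957 \frac{\sqrt{2}}{2}}{7} = - \frac{957 \sqrt{2}}{14}$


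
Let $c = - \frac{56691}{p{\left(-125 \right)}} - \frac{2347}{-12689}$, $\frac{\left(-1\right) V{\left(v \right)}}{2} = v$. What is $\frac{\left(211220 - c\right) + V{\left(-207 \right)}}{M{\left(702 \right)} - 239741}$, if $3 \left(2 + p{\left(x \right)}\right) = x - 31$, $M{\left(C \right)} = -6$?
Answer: $- \frac{16032600863}{18252898098} \approx -0.87836$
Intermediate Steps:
$p{\left(x \right)} = - \frac{37}{3} + \frac{x}{3}$ ($p{\left(x \right)} = -2 + \frac{x - 31}{3} = -2 + \frac{-31 + x}{3} = -2 + \left(- \frac{31}{3} + \frac{x}{3}\right) = - \frac{37}{3} + \frac{x}{3}$)
$V{\left(v \right)} = - 2 v$
$c = \frac{79942093}{76134}$ ($c = - \frac{56691}{- \frac{37}{3} + \frac{1}{3} \left(-125\right)} - \frac{2347}{-12689} = - \frac{56691}{- \frac{37}{3} - \frac{125}{3}} - - \frac{2347}{12689} = - \frac{56691}{-54} + \frac{2347}{12689} = \left(-56691\right) \left(- \frac{1}{54}\right) + \frac{2347}{12689} = \frac{6299}{6} + \frac{2347}{12689} = \frac{79942093}{76134} \approx 1050.0$)
$\frac{\left(211220 - c\right) + V{\left(-207 \right)}}{M{\left(702 \right)} - 239741} = \frac{\left(211220 - \frac{79942093}{76134}\right) - -414}{-6 - 239741} = \frac{\left(211220 - \frac{79942093}{76134}\right) + 414}{-239747} = \left(\frac{16001081387}{76134} + 414\right) \left(- \frac{1}{239747}\right) = \frac{16032600863}{76134} \left(- \frac{1}{239747}\right) = - \frac{16032600863}{18252898098}$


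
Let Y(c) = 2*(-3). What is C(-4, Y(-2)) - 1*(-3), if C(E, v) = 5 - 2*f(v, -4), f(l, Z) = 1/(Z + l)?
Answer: 41/5 ≈ 8.2000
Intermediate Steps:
Y(c) = -6
C(E, v) = 5 - 2/(-4 + v)
C(-4, Y(-2)) - 1*(-3) = (-22 + 5*(-6))/(-4 - 6) - 1*(-3) = (-22 - 30)/(-10) + 3 = -1/10*(-52) + 3 = 26/5 + 3 = 41/5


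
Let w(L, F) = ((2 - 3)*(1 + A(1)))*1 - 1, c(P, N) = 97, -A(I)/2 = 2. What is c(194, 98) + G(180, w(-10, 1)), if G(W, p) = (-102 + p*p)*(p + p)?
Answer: -295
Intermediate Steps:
A(I) = -4 (A(I) = -2*2 = -4)
w(L, F) = 2 (w(L, F) = ((2 - 3)*(1 - 4))*1 - 1 = -1*(-3)*1 - 1 = 3*1 - 1 = 3 - 1 = 2)
G(W, p) = 2*p*(-102 + p**2) (G(W, p) = (-102 + p**2)*(2*p) = 2*p*(-102 + p**2))
c(194, 98) + G(180, w(-10, 1)) = 97 + 2*2*(-102 + 2**2) = 97 + 2*2*(-102 + 4) = 97 + 2*2*(-98) = 97 - 392 = -295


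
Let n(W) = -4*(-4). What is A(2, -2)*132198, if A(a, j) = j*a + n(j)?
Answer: 1586376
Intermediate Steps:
n(W) = 16
A(a, j) = 16 + a*j (A(a, j) = j*a + 16 = a*j + 16 = 16 + a*j)
A(2, -2)*132198 = (16 + 2*(-2))*132198 = (16 - 4)*132198 = 12*132198 = 1586376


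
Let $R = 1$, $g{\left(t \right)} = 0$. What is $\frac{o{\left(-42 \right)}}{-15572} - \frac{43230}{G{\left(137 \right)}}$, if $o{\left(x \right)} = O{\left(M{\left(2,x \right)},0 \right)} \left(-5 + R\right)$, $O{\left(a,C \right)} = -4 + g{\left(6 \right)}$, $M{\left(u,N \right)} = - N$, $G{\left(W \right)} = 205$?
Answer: $- \frac{33659042}{159613} \approx -210.88$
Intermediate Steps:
$O{\left(a,C \right)} = -4$ ($O{\left(a,C \right)} = -4 + 0 = -4$)
$o{\left(x \right)} = 16$ ($o{\left(x \right)} = - 4 \left(-5 + 1\right) = \left(-4\right) \left(-4\right) = 16$)
$\frac{o{\left(-42 \right)}}{-15572} - \frac{43230}{G{\left(137 \right)}} = \frac{16}{-15572} - \frac{43230}{205} = 16 \left(- \frac{1}{15572}\right) - \frac{8646}{41} = - \frac{4}{3893} - \frac{8646}{41} = - \frac{33659042}{159613}$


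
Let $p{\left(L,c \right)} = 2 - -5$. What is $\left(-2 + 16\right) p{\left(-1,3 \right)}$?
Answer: $98$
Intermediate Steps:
$p{\left(L,c \right)} = 7$ ($p{\left(L,c \right)} = 2 + 5 = 7$)
$\left(-2 + 16\right) p{\left(-1,3 \right)} = \left(-2 + 16\right) 7 = 14 \cdot 7 = 98$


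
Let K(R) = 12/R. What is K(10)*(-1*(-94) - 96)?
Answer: -12/5 ≈ -2.4000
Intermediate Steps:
K(10)*(-1*(-94) - 96) = (12/10)*(-1*(-94) - 96) = (12*(⅒))*(94 - 96) = (6/5)*(-2) = -12/5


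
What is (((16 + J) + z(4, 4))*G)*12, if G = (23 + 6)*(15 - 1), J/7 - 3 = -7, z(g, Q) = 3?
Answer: -43848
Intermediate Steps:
J = -28 (J = 21 + 7*(-7) = 21 - 49 = -28)
G = 406 (G = 29*14 = 406)
(((16 + J) + z(4, 4))*G)*12 = (((16 - 28) + 3)*406)*12 = ((-12 + 3)*406)*12 = -9*406*12 = -3654*12 = -43848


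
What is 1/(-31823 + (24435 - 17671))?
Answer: -1/25059 ≈ -3.9906e-5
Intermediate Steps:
1/(-31823 + (24435 - 17671)) = 1/(-31823 + 6764) = 1/(-25059) = -1/25059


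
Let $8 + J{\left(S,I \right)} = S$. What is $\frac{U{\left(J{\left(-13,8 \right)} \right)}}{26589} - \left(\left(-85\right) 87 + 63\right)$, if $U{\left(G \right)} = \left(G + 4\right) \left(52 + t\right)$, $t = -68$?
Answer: $\frac{194950820}{26589} \approx 7332.0$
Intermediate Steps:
$J{\left(S,I \right)} = -8 + S$
$U{\left(G \right)} = -64 - 16 G$ ($U{\left(G \right)} = \left(G + 4\right) \left(52 - 68\right) = \left(4 + G\right) \left(-16\right) = -64 - 16 G$)
$\frac{U{\left(J{\left(-13,8 \right)} \right)}}{26589} - \left(\left(-85\right) 87 + 63\right) = \frac{-64 - 16 \left(-8 - 13\right)}{26589} - \left(\left(-85\right) 87 + 63\right) = \left(-64 - -336\right) \frac{1}{26589} - \left(-7395 + 63\right) = \left(-64 + 336\right) \frac{1}{26589} - -7332 = 272 \cdot \frac{1}{26589} + 7332 = \frac{272}{26589} + 7332 = \frac{194950820}{26589}$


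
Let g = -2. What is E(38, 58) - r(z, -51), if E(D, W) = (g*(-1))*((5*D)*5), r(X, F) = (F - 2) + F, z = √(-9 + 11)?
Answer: 2004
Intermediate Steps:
z = √2 ≈ 1.4142
r(X, F) = -2 + 2*F (r(X, F) = (-2 + F) + F = -2 + 2*F)
E(D, W) = 50*D (E(D, W) = (-2*(-1))*((5*D)*5) = 2*(25*D) = 50*D)
E(38, 58) - r(z, -51) = 50*38 - (-2 + 2*(-51)) = 1900 - (-2 - 102) = 1900 - 1*(-104) = 1900 + 104 = 2004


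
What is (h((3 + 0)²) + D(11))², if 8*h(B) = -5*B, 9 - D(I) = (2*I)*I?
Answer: 3644281/64 ≈ 56942.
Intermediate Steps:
D(I) = 9 - 2*I² (D(I) = 9 - 2*I*I = 9 - 2*I²)
h(B) = -5*B/8 (h(B) = (-5*B)/8 = -5*B/8)
(h((3 + 0)²) + D(11))² = (-5*(3 + 0)²/8 + (9 - 2*11²))² = (-5/8*3² + (9 - 2*121))² = (-5/8*9 + (9 - 242))² = (-45/8 - 233)² = (-1909/8)² = 3644281/64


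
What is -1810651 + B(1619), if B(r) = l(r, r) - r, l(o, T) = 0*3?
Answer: -1812270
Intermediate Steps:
l(o, T) = 0
B(r) = -r (B(r) = 0 - r = -r)
-1810651 + B(1619) = -1810651 - 1*1619 = -1810651 - 1619 = -1812270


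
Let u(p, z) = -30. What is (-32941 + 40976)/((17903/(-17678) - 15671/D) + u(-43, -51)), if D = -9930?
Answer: -352621077225/1291755263 ≈ -272.98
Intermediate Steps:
(-32941 + 40976)/((17903/(-17678) - 15671/D) + u(-43, -51)) = (-32941 + 40976)/((17903/(-17678) - 15671/(-9930)) - 30) = 8035/((17903*(-1/17678) - 15671*(-1/9930)) - 30) = 8035/((-17903/17678 + 15671/9930) - 30) = 8035/(24813787/43885635 - 30) = 8035/(-1291755263/43885635) = 8035*(-43885635/1291755263) = -352621077225/1291755263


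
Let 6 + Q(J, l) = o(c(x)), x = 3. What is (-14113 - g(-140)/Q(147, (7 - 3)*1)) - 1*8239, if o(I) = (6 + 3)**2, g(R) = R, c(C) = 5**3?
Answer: -335252/15 ≈ -22350.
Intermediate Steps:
c(C) = 125
o(I) = 81 (o(I) = 9**2 = 81)
Q(J, l) = 75 (Q(J, l) = -6 + 81 = 75)
(-14113 - g(-140)/Q(147, (7 - 3)*1)) - 1*8239 = (-14113 - (-140)/75) - 1*8239 = (-14113 - (-140)/75) - 8239 = (-14113 - 1*(-28/15)) - 8239 = (-14113 + 28/15) - 8239 = -211667/15 - 8239 = -335252/15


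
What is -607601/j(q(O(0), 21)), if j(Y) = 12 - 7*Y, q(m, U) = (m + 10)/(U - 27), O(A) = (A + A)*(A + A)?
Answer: -1822803/71 ≈ -25673.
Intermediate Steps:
O(A) = 4*A**2 (O(A) = (2*A)*(2*A) = 4*A**2)
q(m, U) = (10 + m)/(-27 + U)
-607601/j(q(O(0), 21)) = -607601/(12 - 7*(10 + 4*0**2)/(-27 + 21)) = -607601/(12 - 7*(10 + 4*0)/(-6)) = -607601/(12 - (-7)*(10 + 0)/6) = -607601/(12 - (-7)*10/6) = -607601/(12 - 7*(-5/3)) = -607601/(12 + 35/3) = -607601/71/3 = -607601*3/71 = -1822803/71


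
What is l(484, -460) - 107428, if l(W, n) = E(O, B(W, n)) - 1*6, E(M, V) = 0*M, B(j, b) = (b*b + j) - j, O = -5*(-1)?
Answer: -107434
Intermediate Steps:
O = 5
B(j, b) = b**2 (B(j, b) = (b**2 + j) - j = (j + b**2) - j = b**2)
E(M, V) = 0
l(W, n) = -6 (l(W, n) = 0 - 1*6 = 0 - 6 = -6)
l(484, -460) - 107428 = -6 - 107428 = -107434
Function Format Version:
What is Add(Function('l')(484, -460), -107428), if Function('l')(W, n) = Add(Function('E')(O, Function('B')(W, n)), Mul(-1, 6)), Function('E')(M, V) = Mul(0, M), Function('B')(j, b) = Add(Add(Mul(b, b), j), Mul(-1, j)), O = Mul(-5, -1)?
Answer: -107434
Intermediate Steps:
O = 5
Function('B')(j, b) = Pow(b, 2) (Function('B')(j, b) = Add(Add(Pow(b, 2), j), Mul(-1, j)) = Add(Add(j, Pow(b, 2)), Mul(-1, j)) = Pow(b, 2))
Function('E')(M, V) = 0
Function('l')(W, n) = -6 (Function('l')(W, n) = Add(0, Mul(-1, 6)) = Add(0, -6) = -6)
Add(Function('l')(484, -460), -107428) = Add(-6, -107428) = -107434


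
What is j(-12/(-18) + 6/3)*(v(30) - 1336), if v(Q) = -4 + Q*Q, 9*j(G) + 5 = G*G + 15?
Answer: -67760/81 ≈ -836.54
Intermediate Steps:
j(G) = 10/9 + G²/9 (j(G) = -5/9 + (G*G + 15)/9 = -5/9 + (G² + 15)/9 = -5/9 + (15 + G²)/9 = -5/9 + (5/3 + G²/9) = 10/9 + G²/9)
v(Q) = -4 + Q²
j(-12/(-18) + 6/3)*(v(30) - 1336) = (10/9 + (-12/(-18) + 6/3)²/9)*((-4 + 30²) - 1336) = (10/9 + (-12*(-1/18) + 6*(⅓))²/9)*((-4 + 900) - 1336) = (10/9 + (⅔ + 2)²/9)*(896 - 1336) = (10/9 + (8/3)²/9)*(-440) = (10/9 + (⅑)*(64/9))*(-440) = (10/9 + 64/81)*(-440) = (154/81)*(-440) = -67760/81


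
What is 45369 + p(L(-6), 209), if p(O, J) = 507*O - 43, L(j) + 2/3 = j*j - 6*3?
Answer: 54114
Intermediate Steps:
L(j) = -56/3 + j**2 (L(j) = -2/3 + (j*j - 6*3) = -2/3 + (j**2 - 18) = -2/3 + (-18 + j**2) = -56/3 + j**2)
p(O, J) = -43 + 507*O
45369 + p(L(-6), 209) = 45369 + (-43 + 507*(-56/3 + (-6)**2)) = 45369 + (-43 + 507*(-56/3 + 36)) = 45369 + (-43 + 507*(52/3)) = 45369 + (-43 + 8788) = 45369 + 8745 = 54114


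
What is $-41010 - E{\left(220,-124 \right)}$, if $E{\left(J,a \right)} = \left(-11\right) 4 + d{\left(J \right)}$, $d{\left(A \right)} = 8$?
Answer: $-40974$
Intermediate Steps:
$E{\left(J,a \right)} = -36$ ($E{\left(J,a \right)} = \left(-11\right) 4 + 8 = -44 + 8 = -36$)
$-41010 - E{\left(220,-124 \right)} = -41010 - -36 = -41010 + 36 = -40974$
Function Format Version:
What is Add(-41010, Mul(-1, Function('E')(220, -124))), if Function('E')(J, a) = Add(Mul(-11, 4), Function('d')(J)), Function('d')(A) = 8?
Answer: -40974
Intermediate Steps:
Function('E')(J, a) = -36 (Function('E')(J, a) = Add(Mul(-11, 4), 8) = Add(-44, 8) = -36)
Add(-41010, Mul(-1, Function('E')(220, -124))) = Add(-41010, Mul(-1, -36)) = Add(-41010, 36) = -40974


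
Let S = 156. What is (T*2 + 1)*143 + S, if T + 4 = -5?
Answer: -2275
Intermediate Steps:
T = -9 (T = -4 - 5 = -9)
(T*2 + 1)*143 + S = (-9*2 + 1)*143 + 156 = (-18 + 1)*143 + 156 = -17*143 + 156 = -2431 + 156 = -2275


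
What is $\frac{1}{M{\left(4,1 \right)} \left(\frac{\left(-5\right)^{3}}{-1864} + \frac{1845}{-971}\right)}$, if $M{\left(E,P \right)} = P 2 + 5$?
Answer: $- \frac{1809944}{23223935} \approx -0.077934$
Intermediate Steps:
$M{\left(E,P \right)} = 5 + 2 P$ ($M{\left(E,P \right)} = 2 P + 5 = 5 + 2 P$)
$\frac{1}{M{\left(4,1 \right)} \left(\frac{\left(-5\right)^{3}}{-1864} + \frac{1845}{-971}\right)} = \frac{1}{\left(5 + 2 \cdot 1\right) \left(\frac{\left(-5\right)^{3}}{-1864} + \frac{1845}{-971}\right)} = \frac{1}{\left(5 + 2\right) \left(\left(-125\right) \left(- \frac{1}{1864}\right) + 1845 \left(- \frac{1}{971}\right)\right)} = \frac{1}{7 \left(\frac{125}{1864} - \frac{1845}{971}\right)} = \frac{1}{7 \left(- \frac{3317705}{1809944}\right)} = \frac{1}{- \frac{23223935}{1809944}} = - \frac{1809944}{23223935}$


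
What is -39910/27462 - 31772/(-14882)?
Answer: 69645511/102172371 ≈ 0.68165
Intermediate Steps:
-39910/27462 - 31772/(-14882) = -39910*1/27462 - 31772*(-1/14882) = -19955/13731 + 15886/7441 = 69645511/102172371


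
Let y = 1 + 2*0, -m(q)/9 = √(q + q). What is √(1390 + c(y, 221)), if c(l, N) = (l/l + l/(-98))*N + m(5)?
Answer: √(315314 - 1764*√10)/14 ≈ 39.753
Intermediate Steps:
m(q) = -9*√2*√q (m(q) = -9*√(q + q) = -9*√2*√q)
y = 1 (y = 1 + 0 = 1)
c(l, N) = -9*√10 + N*(1 - l/98) (c(l, N) = (l/l + l/(-98))*N - 9*√2*√5 = (1 + l*(-1/98))*N - 9*√10 = (1 - l/98)*N - 9*√10 = N*(1 - l/98) - 9*√10 = -9*√10 + N*(1 - l/98))
√(1390 + c(y, 221)) = √(1390 + (221 - 9*√10 - 1/98*221*1)) = √(1390 + (221 - 9*√10 - 221/98)) = √(1390 + (21437/98 - 9*√10)) = √(157657/98 - 9*√10)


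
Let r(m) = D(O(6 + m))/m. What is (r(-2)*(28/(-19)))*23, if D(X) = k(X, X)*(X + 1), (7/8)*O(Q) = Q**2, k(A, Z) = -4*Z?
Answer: -3179520/133 ≈ -23906.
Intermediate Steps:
O(Q) = 8*Q**2/7
D(X) = -4*X*(1 + X) (D(X) = (-4*X)*(X + 1) = (-4*X)*(1 + X) = -4*X*(1 + X))
r(m) = -32*(6 + m)**2*(1 + 8*(6 + m)**2/7)/(7*m) (r(m) = (-4*8*(6 + m)**2/7*(1 + 8*(6 + m)**2/7))/m = (-32*(6 + m)**2*(1 + 8*(6 + m)**2/7)/7)/m = -32*(6 + m)**2*(1 + 8*(6 + m)**2/7)/(7*m))
(r(-2)*(28/(-19)))*23 = (((32/49)*(6 - 2)**2*(-7 - 8*(6 - 2)**2)/(-2))*(28/(-19)))*23 = (((32/49)*(-1/2)*4**2*(-7 - 8*4**2))*(28*(-1/19)))*23 = (((32/49)*(-1/2)*16*(-7 - 8*16))*(-28/19))*23 = (((32/49)*(-1/2)*16*(-7 - 128))*(-28/19))*23 = (((32/49)*(-1/2)*16*(-135))*(-28/19))*23 = ((34560/49)*(-28/19))*23 = -138240/133*23 = -3179520/133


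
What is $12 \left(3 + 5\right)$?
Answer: $96$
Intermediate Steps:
$12 \left(3 + 5\right) = 12 \cdot 8 = 96$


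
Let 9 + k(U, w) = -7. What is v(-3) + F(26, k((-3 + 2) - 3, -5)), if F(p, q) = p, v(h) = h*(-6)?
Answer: 44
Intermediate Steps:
k(U, w) = -16 (k(U, w) = -9 - 7 = -16)
v(h) = -6*h
v(-3) + F(26, k((-3 + 2) - 3, -5)) = -6*(-3) + 26 = 18 + 26 = 44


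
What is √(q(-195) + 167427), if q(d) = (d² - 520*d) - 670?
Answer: √306182 ≈ 553.34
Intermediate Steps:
q(d) = -670 + d² - 520*d
√(q(-195) + 167427) = √((-670 + (-195)² - 520*(-195)) + 167427) = √((-670 + 38025 + 101400) + 167427) = √(138755 + 167427) = √306182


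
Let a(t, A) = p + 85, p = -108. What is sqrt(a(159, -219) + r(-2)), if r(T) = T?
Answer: 5*I ≈ 5.0*I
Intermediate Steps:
a(t, A) = -23 (a(t, A) = -108 + 85 = -23)
sqrt(a(159, -219) + r(-2)) = sqrt(-23 - 2) = sqrt(-25) = 5*I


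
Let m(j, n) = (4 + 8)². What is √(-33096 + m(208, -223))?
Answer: 2*I*√8238 ≈ 181.53*I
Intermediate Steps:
m(j, n) = 144 (m(j, n) = 12² = 144)
√(-33096 + m(208, -223)) = √(-33096 + 144) = √(-32952) = 2*I*√8238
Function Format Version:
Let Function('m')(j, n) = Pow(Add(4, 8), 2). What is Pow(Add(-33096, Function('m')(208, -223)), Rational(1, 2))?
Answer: Mul(2, I, Pow(8238, Rational(1, 2))) ≈ Mul(181.53, I)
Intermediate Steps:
Function('m')(j, n) = 144 (Function('m')(j, n) = Pow(12, 2) = 144)
Pow(Add(-33096, Function('m')(208, -223)), Rational(1, 2)) = Pow(Add(-33096, 144), Rational(1, 2)) = Pow(-32952, Rational(1, 2)) = Mul(2, I, Pow(8238, Rational(1, 2)))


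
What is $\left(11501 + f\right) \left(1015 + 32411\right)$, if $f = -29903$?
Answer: $-615105252$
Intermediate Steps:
$\left(11501 + f\right) \left(1015 + 32411\right) = \left(11501 - 29903\right) \left(1015 + 32411\right) = \left(-18402\right) 33426 = -615105252$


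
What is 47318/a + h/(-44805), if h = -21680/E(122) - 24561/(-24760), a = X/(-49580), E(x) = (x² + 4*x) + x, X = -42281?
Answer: 20162462859654941747573/363375739290222600 ≈ 55487.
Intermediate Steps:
E(x) = x² + 5*x
a = 42281/49580 (a = -42281/(-49580) = -42281*(-1/49580) = 42281/49580 ≈ 0.85278)
h = -78124333/191815720 (h = -21680*1/(122*(5 + 122)) - 24561/(-24760) = -21680/(122*127) - 24561*(-1/24760) = -21680/15494 + 24561/24760 = -21680*1/15494 + 24561/24760 = -10840/7747 + 24561/24760 = -78124333/191815720 ≈ -0.40729)
47318/a + h/(-44805) = 47318/(42281/49580) - 78124333/191815720/(-44805) = 47318*(49580/42281) - 78124333/191815720*(-1/44805) = 2346026440/42281 + 78124333/8594303334600 = 20162462859654941747573/363375739290222600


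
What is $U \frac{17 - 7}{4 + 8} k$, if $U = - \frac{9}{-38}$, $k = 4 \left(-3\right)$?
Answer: $- \frac{45}{19} \approx -2.3684$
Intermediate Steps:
$k = -12$
$U = \frac{9}{38}$ ($U = \left(-9\right) \left(- \frac{1}{38}\right) = \frac{9}{38} \approx 0.23684$)
$U \frac{17 - 7}{4 + 8} k = \frac{9 \frac{17 - 7}{4 + 8}}{38} \left(-12\right) = \frac{9 \cdot \frac{10}{12}}{38} \left(-12\right) = \frac{9 \cdot 10 \cdot \frac{1}{12}}{38} \left(-12\right) = \frac{9}{38} \cdot \frac{5}{6} \left(-12\right) = \frac{15}{76} \left(-12\right) = - \frac{45}{19}$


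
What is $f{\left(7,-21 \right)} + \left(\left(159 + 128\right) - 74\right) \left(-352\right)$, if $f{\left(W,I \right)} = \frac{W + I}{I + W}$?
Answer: $-74975$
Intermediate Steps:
$f{\left(W,I \right)} = 1$ ($f{\left(W,I \right)} = \frac{I + W}{I + W} = 1$)
$f{\left(7,-21 \right)} + \left(\left(159 + 128\right) - 74\right) \left(-352\right) = 1 + \left(\left(159 + 128\right) - 74\right) \left(-352\right) = 1 + \left(287 - 74\right) \left(-352\right) = 1 + 213 \left(-352\right) = 1 - 74976 = -74975$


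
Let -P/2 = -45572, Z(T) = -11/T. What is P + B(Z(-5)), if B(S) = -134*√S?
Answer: 91144 - 134*√55/5 ≈ 90945.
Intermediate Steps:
P = 91144 (P = -2*(-45572) = 91144)
P + B(Z(-5)) = 91144 - 134*√11*√(-1/(-5)) = 91144 - 134*√55/5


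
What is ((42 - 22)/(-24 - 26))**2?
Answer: 4/25 ≈ 0.16000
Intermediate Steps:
((42 - 22)/(-24 - 26))**2 = (20/(-50))**2 = (20*(-1/50))**2 = (-2/5)**2 = 4/25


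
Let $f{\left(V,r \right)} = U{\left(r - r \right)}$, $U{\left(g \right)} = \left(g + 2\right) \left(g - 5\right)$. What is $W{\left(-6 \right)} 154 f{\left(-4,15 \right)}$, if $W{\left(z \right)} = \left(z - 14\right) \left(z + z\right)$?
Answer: $-369600$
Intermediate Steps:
$W{\left(z \right)} = 2 z \left(-14 + z\right)$ ($W{\left(z \right)} = \left(-14 + z\right) 2 z = 2 z \left(-14 + z\right)$)
$U{\left(g \right)} = \left(-5 + g\right) \left(2 + g\right)$ ($U{\left(g \right)} = \left(2 + g\right) \left(-5 + g\right) = \left(-5 + g\right) \left(2 + g\right)$)
$f{\left(V,r \right)} = -10$ ($f{\left(V,r \right)} = -10 + \left(r - r\right)^{2} - 3 \left(r - r\right) = -10 + 0^{2} - 0 = -10 + 0 + 0 = -10$)
$W{\left(-6 \right)} 154 f{\left(-4,15 \right)} = 2 \left(-6\right) \left(-14 - 6\right) 154 \left(-10\right) = 2 \left(-6\right) \left(-20\right) 154 \left(-10\right) = 240 \cdot 154 \left(-10\right) = 36960 \left(-10\right) = -369600$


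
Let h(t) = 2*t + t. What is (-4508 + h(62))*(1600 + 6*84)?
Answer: -9093488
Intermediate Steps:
h(t) = 3*t
(-4508 + h(62))*(1600 + 6*84) = (-4508 + 3*62)*(1600 + 6*84) = (-4508 + 186)*(1600 + 504) = -4322*2104 = -9093488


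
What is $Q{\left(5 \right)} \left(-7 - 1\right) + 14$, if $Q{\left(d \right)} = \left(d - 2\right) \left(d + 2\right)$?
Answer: $-154$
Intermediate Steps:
$Q{\left(d \right)} = \left(-2 + d\right) \left(2 + d\right)$
$Q{\left(5 \right)} \left(-7 - 1\right) + 14 = \left(-4 + 5^{2}\right) \left(-7 - 1\right) + 14 = \left(-4 + 25\right) \left(-7 - 1\right) + 14 = 21 \left(-8\right) + 14 = -168 + 14 = -154$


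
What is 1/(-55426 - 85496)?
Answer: -1/140922 ≈ -7.0961e-6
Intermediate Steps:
1/(-55426 - 85496) = 1/(-140922) = -1/140922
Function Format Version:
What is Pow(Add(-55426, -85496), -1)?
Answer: Rational(-1, 140922) ≈ -7.0961e-6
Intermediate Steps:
Pow(Add(-55426, -85496), -1) = Pow(-140922, -1) = Rational(-1, 140922)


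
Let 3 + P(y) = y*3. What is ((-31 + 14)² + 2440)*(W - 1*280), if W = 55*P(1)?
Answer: -764120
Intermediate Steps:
P(y) = -3 + 3*y (P(y) = -3 + y*3 = -3 + 3*y)
W = 0 (W = 55*(-3 + 3*1) = 55*(-3 + 3) = 55*0 = 0)
((-31 + 14)² + 2440)*(W - 1*280) = ((-31 + 14)² + 2440)*(0 - 1*280) = ((-17)² + 2440)*(0 - 280) = (289 + 2440)*(-280) = 2729*(-280) = -764120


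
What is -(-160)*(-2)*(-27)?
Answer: 8640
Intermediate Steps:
-(-160)*(-2)*(-27) = -32*10*(-27) = -320*(-27) = 8640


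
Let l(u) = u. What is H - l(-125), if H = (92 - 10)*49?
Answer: 4143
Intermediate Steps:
H = 4018 (H = 82*49 = 4018)
H - l(-125) = 4018 - 1*(-125) = 4018 + 125 = 4143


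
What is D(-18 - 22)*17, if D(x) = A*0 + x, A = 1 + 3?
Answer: -680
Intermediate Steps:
A = 4
D(x) = x (D(x) = 4*0 + x = 0 + x = x)
D(-18 - 22)*17 = (-18 - 22)*17 = -40*17 = -680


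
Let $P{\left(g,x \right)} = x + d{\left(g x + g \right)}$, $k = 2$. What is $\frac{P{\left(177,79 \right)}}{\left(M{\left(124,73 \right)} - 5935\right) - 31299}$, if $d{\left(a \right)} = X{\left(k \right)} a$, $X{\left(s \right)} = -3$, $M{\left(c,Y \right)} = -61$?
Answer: $\frac{42401}{37295} \approx 1.1369$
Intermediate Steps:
$d{\left(a \right)} = - 3 a$
$P{\left(g,x \right)} = x - 3 g - 3 g x$ ($P{\left(g,x \right)} = x - 3 \left(g x + g\right) = x - 3 \left(g + g x\right) = x - \left(3 g + 3 g x\right) = x - 3 g - 3 g x$)
$\frac{P{\left(177,79 \right)}}{\left(M{\left(124,73 \right)} - 5935\right) - 31299} = \frac{79 - 531 \left(1 + 79\right)}{\left(-61 - 5935\right) - 31299} = \frac{79 - 531 \cdot 80}{-5996 - 31299} = \frac{79 - 42480}{-37295} = \left(-42401\right) \left(- \frac{1}{37295}\right) = \frac{42401}{37295}$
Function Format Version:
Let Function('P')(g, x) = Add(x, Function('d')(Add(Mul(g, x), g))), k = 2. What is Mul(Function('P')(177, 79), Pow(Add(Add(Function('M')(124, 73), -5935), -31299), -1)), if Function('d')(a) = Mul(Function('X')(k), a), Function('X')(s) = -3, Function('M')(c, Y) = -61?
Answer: Rational(42401, 37295) ≈ 1.1369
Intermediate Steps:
Function('d')(a) = Mul(-3, a)
Function('P')(g, x) = Add(x, Mul(-3, g), Mul(-3, g, x)) (Function('P')(g, x) = Add(x, Mul(-3, Add(Mul(g, x), g))) = Add(x, Mul(-3, Add(g, Mul(g, x)))) = Add(x, Add(Mul(-3, g), Mul(-3, g, x))) = Add(x, Mul(-3, g), Mul(-3, g, x)))
Mul(Function('P')(177, 79), Pow(Add(Add(Function('M')(124, 73), -5935), -31299), -1)) = Mul(Add(79, Mul(-3, 177, Add(1, 79))), Pow(Add(Add(-61, -5935), -31299), -1)) = Mul(Add(79, Mul(-3, 177, 80)), Pow(Add(-5996, -31299), -1)) = Mul(Add(79, -42480), Pow(-37295, -1)) = Mul(-42401, Rational(-1, 37295)) = Rational(42401, 37295)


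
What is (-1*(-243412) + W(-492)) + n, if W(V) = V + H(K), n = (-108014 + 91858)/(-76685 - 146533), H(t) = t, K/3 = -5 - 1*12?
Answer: 27106374299/111609 ≈ 2.4287e+5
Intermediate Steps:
K = -51 (K = 3*(-5 - 1*12) = 3*(-5 - 12) = 3*(-17) = -51)
n = 8078/111609 (n = -16156/(-223218) = -16156*(-1/223218) = 8078/111609 ≈ 0.072378)
W(V) = -51 + V (W(V) = V - 51 = -51 + V)
(-1*(-243412) + W(-492)) + n = (-1*(-243412) + (-51 - 492)) + 8078/111609 = (243412 - 543) + 8078/111609 = 242869 + 8078/111609 = 27106374299/111609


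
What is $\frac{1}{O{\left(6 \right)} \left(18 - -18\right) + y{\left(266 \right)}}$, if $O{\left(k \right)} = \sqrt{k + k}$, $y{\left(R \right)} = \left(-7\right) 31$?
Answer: $- \frac{217}{31537} - \frac{72 \sqrt{3}}{31537} \approx -0.010835$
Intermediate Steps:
$y{\left(R \right)} = -217$
$O{\left(k \right)} = \sqrt{2} \sqrt{k}$ ($O{\left(k \right)} = \sqrt{2 k} = \sqrt{2} \sqrt{k}$)
$\frac{1}{O{\left(6 \right)} \left(18 - -18\right) + y{\left(266 \right)}} = \frac{1}{\sqrt{2} \sqrt{6} \left(18 - -18\right) - 217} = \frac{1}{2 \sqrt{3} \left(18 + 18\right) - 217} = \frac{1}{2 \sqrt{3} \cdot 36 - 217} = \frac{1}{72 \sqrt{3} - 217} = \frac{1}{-217 + 72 \sqrt{3}}$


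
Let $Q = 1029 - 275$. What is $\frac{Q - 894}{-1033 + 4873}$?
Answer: $- \frac{7}{192} \approx -0.036458$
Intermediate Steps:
$Q = 754$ ($Q = 1029 - 275 = 754$)
$\frac{Q - 894}{-1033 + 4873} = \frac{754 - 894}{-1033 + 4873} = - \frac{140}{3840} = \left(-140\right) \frac{1}{3840} = - \frac{7}{192}$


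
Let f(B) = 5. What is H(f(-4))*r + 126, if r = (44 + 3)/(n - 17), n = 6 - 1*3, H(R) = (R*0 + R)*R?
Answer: 589/14 ≈ 42.071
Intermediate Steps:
H(R) = R² (H(R) = (0 + R)*R = R*R = R²)
n = 3 (n = 6 - 3 = 3)
r = -47/14 (r = (44 + 3)/(3 - 17) = 47/(-14) = 47*(-1/14) = -47/14 ≈ -3.3571)
H(f(-4))*r + 126 = 5²*(-47/14) + 126 = 25*(-47/14) + 126 = -1175/14 + 126 = 589/14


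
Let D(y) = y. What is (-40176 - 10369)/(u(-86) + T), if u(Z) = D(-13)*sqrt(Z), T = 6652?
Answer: -168112670/22131819 - 657085*I*sqrt(86)/44263638 ≈ -7.596 - 0.13767*I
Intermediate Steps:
u(Z) = -13*sqrt(Z)
(-40176 - 10369)/(u(-86) + T) = (-40176 - 10369)/(-13*I*sqrt(86) + 6652) = -50545/(-13*I*sqrt(86) + 6652) = -50545/(6652 - 13*I*sqrt(86))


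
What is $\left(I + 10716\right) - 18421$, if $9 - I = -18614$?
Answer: $10918$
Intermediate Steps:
$I = 18623$ ($I = 9 - -18614 = 9 + 18614 = 18623$)
$\left(I + 10716\right) - 18421 = \left(18623 + 10716\right) - 18421 = 29339 - 18421 = 10918$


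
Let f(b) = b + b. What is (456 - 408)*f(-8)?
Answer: -768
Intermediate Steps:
f(b) = 2*b
(456 - 408)*f(-8) = (456 - 408)*(2*(-8)) = 48*(-16) = -768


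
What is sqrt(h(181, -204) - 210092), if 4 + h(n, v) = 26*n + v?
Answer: I*sqrt(205594) ≈ 453.42*I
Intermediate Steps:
h(n, v) = -4 + v + 26*n (h(n, v) = -4 + (26*n + v) = -4 + (v + 26*n) = -4 + v + 26*n)
sqrt(h(181, -204) - 210092) = sqrt((-4 - 204 + 26*181) - 210092) = sqrt((-4 - 204 + 4706) - 210092) = sqrt(4498 - 210092) = sqrt(-205594) = I*sqrt(205594)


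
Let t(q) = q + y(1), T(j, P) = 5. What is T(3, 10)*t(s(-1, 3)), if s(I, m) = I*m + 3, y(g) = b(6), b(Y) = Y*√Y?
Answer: 30*√6 ≈ 73.485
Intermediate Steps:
b(Y) = Y^(3/2)
y(g) = 6*√6 (y(g) = 6^(3/2) = 6*√6)
s(I, m) = 3 + I*m
t(q) = q + 6*√6
T(3, 10)*t(s(-1, 3)) = 5*((3 - 1*3) + 6*√6) = 5*((3 - 3) + 6*√6) = 5*(0 + 6*√6) = 5*(6*√6) = 30*√6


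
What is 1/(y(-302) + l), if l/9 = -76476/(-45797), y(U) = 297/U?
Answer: 13830694/194260059 ≈ 0.071197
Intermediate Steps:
l = 688284/45797 (l = 9*(-76476/(-45797)) = 9*(-76476*(-1/45797)) = 9*(76476/45797) = 688284/45797 ≈ 15.029)
1/(y(-302) + l) = 1/(297/(-302) + 688284/45797) = 1/(297*(-1/302) + 688284/45797) = 1/(-297/302 + 688284/45797) = 1/(194260059/13830694) = 13830694/194260059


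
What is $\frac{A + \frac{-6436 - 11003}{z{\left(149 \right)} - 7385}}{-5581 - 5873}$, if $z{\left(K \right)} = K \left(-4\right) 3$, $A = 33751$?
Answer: $- \frac{154807681}{52533771} \approx -2.9468$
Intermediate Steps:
$z{\left(K \right)} = - 12 K$ ($z{\left(K \right)} = - 4 K 3 = - 12 K$)
$\frac{A + \frac{-6436 - 11003}{z{\left(149 \right)} - 7385}}{-5581 - 5873} = \frac{33751 + \frac{-6436 - 11003}{\left(-12\right) 149 - 7385}}{-5581 - 5873} = \frac{33751 - \frac{17439}{-1788 - 7385}}{-11454} = \left(33751 - \frac{17439}{-9173}\right) \left(- \frac{1}{11454}\right) = \left(33751 - - \frac{17439}{9173}\right) \left(- \frac{1}{11454}\right) = \left(33751 + \frac{17439}{9173}\right) \left(- \frac{1}{11454}\right) = \frac{309615362}{9173} \left(- \frac{1}{11454}\right) = - \frac{154807681}{52533771}$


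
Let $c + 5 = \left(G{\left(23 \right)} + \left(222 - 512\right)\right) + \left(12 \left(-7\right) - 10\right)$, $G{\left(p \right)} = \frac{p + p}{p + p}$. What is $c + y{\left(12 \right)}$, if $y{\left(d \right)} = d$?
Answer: $-376$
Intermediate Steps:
$G{\left(p \right)} = 1$ ($G{\left(p \right)} = \frac{2 p}{2 p} = 2 p \frac{1}{2 p} = 1$)
$c = -388$ ($c = -5 + \left(\left(1 + \left(222 - 512\right)\right) + \left(12 \left(-7\right) - 10\right)\right) = -5 + \left(\left(1 + \left(222 - 512\right)\right) - 94\right) = -5 + \left(\left(1 - 290\right) - 94\right) = -5 - 383 = -388$)
$c + y{\left(12 \right)} = -388 + 12 = -376$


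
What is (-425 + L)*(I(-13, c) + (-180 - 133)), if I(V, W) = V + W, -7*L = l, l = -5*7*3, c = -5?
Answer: 135710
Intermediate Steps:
l = -105 (l = -35*3 = -105)
L = 15 (L = -1/7*(-105) = 15)
(-425 + L)*(I(-13, c) + (-180 - 133)) = (-425 + 15)*((-13 - 5) + (-180 - 133)) = -410*(-18 - 313) = -410*(-331) = 135710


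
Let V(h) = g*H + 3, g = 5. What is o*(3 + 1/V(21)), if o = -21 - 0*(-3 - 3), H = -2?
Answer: -60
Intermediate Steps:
V(h) = -7 (V(h) = 5*(-2) + 3 = -10 + 3 = -7)
o = -21 (o = -21 - 0*(-6) = -21 - 1*0 = -21 + 0 = -21)
o*(3 + 1/V(21)) = -21*(3 + 1/(-7)) = -21*(3 - 1/7) = -21*20/7 = -60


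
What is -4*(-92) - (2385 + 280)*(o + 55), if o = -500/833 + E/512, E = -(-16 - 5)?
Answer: -61721079517/426496 ≈ -1.4472e+5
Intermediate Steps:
E = 21 (E = -1*(-21) = 21)
o = -238507/426496 (o = -500/833 + 21/512 = -238507/426496 ≈ -0.55922)
-4*(-92) - (2385 + 280)*(o + 55) = -4*(-92) - (2385 + 280)*(-238507/426496 + 55) = 368 - 2665*23218773/426496 = 368 - 1*61878030045/426496 = 368 - 61878030045/426496 = -61721079517/426496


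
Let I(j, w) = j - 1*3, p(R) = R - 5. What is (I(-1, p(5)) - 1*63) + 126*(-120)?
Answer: -15187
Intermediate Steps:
p(R) = -5 + R
I(j, w) = -3 + j (I(j, w) = j - 3 = -3 + j)
(I(-1, p(5)) - 1*63) + 126*(-120) = ((-3 - 1) - 1*63) + 126*(-120) = (-4 - 63) - 15120 = -67 - 15120 = -15187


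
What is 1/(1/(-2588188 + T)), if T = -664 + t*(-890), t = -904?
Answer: -1784292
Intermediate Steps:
T = 803896 (T = -664 - 904*(-890) = -664 + 804560 = 803896)
1/(1/(-2588188 + T)) = 1/(1/(-2588188 + 803896)) = 1/(1/(-1784292)) = 1/(-1/1784292) = -1784292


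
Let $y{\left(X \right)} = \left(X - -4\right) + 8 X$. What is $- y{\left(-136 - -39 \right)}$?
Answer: $869$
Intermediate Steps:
$y{\left(X \right)} = 4 + 9 X$ ($y{\left(X \right)} = \left(X + 4\right) + 8 X = \left(4 + X\right) + 8 X = 4 + 9 X$)
$- y{\left(-136 - -39 \right)} = - (4 + 9 \left(-136 - -39\right)) = - (4 + 9 \left(-136 + 39\right)) = - (4 + 9 \left(-97\right)) = - (4 - 873) = \left(-1\right) \left(-869\right) = 869$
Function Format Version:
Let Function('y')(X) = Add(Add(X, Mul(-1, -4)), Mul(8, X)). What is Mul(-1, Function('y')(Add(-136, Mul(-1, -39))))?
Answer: 869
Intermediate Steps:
Function('y')(X) = Add(4, Mul(9, X)) (Function('y')(X) = Add(Add(X, 4), Mul(8, X)) = Add(Add(4, X), Mul(8, X)) = Add(4, Mul(9, X)))
Mul(-1, Function('y')(Add(-136, Mul(-1, -39)))) = Mul(-1, Add(4, Mul(9, Add(-136, Mul(-1, -39))))) = Mul(-1, Add(4, Mul(9, Add(-136, 39)))) = Mul(-1, Add(4, Mul(9, -97))) = Mul(-1, Add(4, -873)) = Mul(-1, -869) = 869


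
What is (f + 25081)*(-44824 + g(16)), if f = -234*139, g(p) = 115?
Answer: 332858505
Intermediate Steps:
f = -32526
(f + 25081)*(-44824 + g(16)) = (-32526 + 25081)*(-44824 + 115) = -7445*(-44709) = 332858505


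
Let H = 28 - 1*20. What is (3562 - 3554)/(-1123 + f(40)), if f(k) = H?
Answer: -8/1115 ≈ -0.0071749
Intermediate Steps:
H = 8 (H = 28 - 20 = 8)
f(k) = 8
(3562 - 3554)/(-1123 + f(40)) = (3562 - 3554)/(-1123 + 8) = 8/(-1115) = 8*(-1/1115) = -8/1115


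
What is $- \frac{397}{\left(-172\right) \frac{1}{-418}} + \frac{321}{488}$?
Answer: $- \frac{20231609}{20984} \approx -964.14$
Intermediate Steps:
$- \frac{397}{\left(-172\right) \frac{1}{-418}} + \frac{321}{488} = - \frac{397}{\left(-172\right) \left(- \frac{1}{418}\right)} + 321 \cdot \frac{1}{488} = - \frac{397}{\frac{86}{209}} + \frac{321}{488} = \left(-397\right) \frac{209}{86} + \frac{321}{488} = - \frac{82973}{86} + \frac{321}{488} = - \frac{20231609}{20984}$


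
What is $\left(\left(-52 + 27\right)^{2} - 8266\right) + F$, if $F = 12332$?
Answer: $4691$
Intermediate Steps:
$\left(\left(-52 + 27\right)^{2} - 8266\right) + F = \left(\left(-52 + 27\right)^{2} - 8266\right) + 12332 = \left(\left(-25\right)^{2} - 8266\right) + 12332 = \left(625 - 8266\right) + 12332 = -7641 + 12332 = 4691$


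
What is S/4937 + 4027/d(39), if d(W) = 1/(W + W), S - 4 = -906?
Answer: 1550740420/4937 ≈ 3.1411e+5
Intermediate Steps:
S = -902 (S = 4 - 906 = -902)
d(W) = 1/(2*W)
S/4937 + 4027/d(39) = -902/4937 + 4027/(((½)/39)) = -902*1/4937 + 4027/(((½)*(1/39))) = -902/4937 + 4027/(1/78) = -902/4937 + 4027*78 = -902/4937 + 314106 = 1550740420/4937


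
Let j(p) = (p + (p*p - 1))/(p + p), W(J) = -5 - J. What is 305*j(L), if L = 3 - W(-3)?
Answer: 1769/2 ≈ 884.50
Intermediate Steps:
L = 5 (L = 3 - (-5 - 1*(-3)) = 3 - (-5 + 3) = 3 - 1*(-2) = 3 + 2 = 5)
j(p) = (-1 + p + p**2)/(2*p) (j(p) = (p + (p**2 - 1))/((2*p)) = (p + (-1 + p**2))*(1/(2*p)) = (-1 + p + p**2)*(1/(2*p)) = (-1 + p + p**2)/(2*p))
305*j(L) = 305*((1/2)*(-1 + 5*(1 + 5))/5) = 305*((1/2)*(1/5)*(-1 + 5*6)) = 305*((1/2)*(1/5)*(-1 + 30)) = 305*((1/2)*(1/5)*29) = 305*(29/10) = 1769/2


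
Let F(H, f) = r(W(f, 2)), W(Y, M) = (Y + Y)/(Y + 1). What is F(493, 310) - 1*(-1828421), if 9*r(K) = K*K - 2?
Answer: 1591620558827/870489 ≈ 1.8284e+6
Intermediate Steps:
W(Y, M) = 2*Y/(1 + Y) (W(Y, M) = (2*Y)/(1 + Y) = 2*Y/(1 + Y))
r(K) = -2/9 + K²/9 (r(K) = (K*K - 2)/9 = (K² - 2)/9 = (-2 + K²)/9 = -2/9 + K²/9)
F(H, f) = -2/9 + 4*f²/(9*(1 + f)²) (F(H, f) = -2/9 + (2*f/(1 + f))²/9 = -2/9 + (4*f²/(1 + f)²)/9 = -2/9 + 4*f²/(9*(1 + f)²))
F(493, 310) - 1*(-1828421) = (-2/9 + (4/9)*310²/(1 + 310)²) - 1*(-1828421) = (-2/9 + (4/9)*96100/311²) + 1828421 = (-2/9 + (4/9)*96100*(1/96721)) + 1828421 = (-2/9 + 384400/870489) + 1828421 = 190958/870489 + 1828421 = 1591620558827/870489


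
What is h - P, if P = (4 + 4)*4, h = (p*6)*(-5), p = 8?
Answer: -272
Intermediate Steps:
h = -240 (h = (8*6)*(-5) = 48*(-5) = -240)
P = 32 (P = 8*4 = 32)
h - P = -240 - 1*32 = -240 - 32 = -272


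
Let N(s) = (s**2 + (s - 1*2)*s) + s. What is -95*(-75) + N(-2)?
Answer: 7135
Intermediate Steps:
N(s) = s + s**2 + s*(-2 + s) (N(s) = (s**2 + (s - 2)*s) + s = (s**2 + (-2 + s)*s) + s = (s**2 + s*(-2 + s)) + s = s + s**2 + s*(-2 + s))
-95*(-75) + N(-2) = -95*(-75) - 2*(-1 + 2*(-2)) = 7125 - 2*(-1 - 4) = 7125 - 2*(-5) = 7125 + 10 = 7135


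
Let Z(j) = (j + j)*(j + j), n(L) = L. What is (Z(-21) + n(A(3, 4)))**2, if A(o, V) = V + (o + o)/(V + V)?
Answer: 50055625/16 ≈ 3.1285e+6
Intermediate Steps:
A(o, V) = V + o/V (A(o, V) = V + (2*o)/((2*V)) = V + (2*o)*(1/(2*V)) = V + o/V)
Z(j) = 4*j**2 (Z(j) = (2*j)*(2*j) = 4*j**2)
(Z(-21) + n(A(3, 4)))**2 = (4*(-21)**2 + (4 + 3/4))**2 = (4*441 + (4 + 3*(1/4)))**2 = (1764 + (4 + 3/4))**2 = (1764 + 19/4)**2 = (7075/4)**2 = 50055625/16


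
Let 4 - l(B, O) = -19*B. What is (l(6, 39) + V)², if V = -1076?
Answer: 917764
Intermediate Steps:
l(B, O) = 4 + 19*B (l(B, O) = 4 - (-19)*B = 4 + 19*B)
(l(6, 39) + V)² = ((4 + 19*6) - 1076)² = ((4 + 114) - 1076)² = (118 - 1076)² = (-958)² = 917764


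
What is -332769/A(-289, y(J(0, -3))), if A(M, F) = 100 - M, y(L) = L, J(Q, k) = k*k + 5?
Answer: -332769/389 ≈ -855.45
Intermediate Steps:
J(Q, k) = 5 + k**2 (J(Q, k) = k**2 + 5 = 5 + k**2)
-332769/A(-289, y(J(0, -3))) = -332769/(100 - 1*(-289)) = -332769/(100 + 289) = -332769/389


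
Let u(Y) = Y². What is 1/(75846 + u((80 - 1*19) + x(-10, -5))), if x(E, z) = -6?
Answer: 1/78871 ≈ 1.2679e-5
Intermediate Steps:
1/(75846 + u((80 - 1*19) + x(-10, -5))) = 1/(75846 + ((80 - 1*19) - 6)²) = 1/(75846 + ((80 - 19) - 6)²) = 1/(75846 + (61 - 6)²) = 1/(75846 + 55²) = 1/(75846 + 3025) = 1/78871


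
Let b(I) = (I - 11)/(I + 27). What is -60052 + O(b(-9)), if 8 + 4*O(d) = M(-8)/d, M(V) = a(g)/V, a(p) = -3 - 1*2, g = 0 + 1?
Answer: -3843465/64 ≈ -60054.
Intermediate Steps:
g = 1
a(p) = -5 (a(p) = -3 - 2 = -5)
M(V) = -5/V
b(I) = (-11 + I)/(27 + I)
O(d) = -2 + 5/(32*d) (O(d) = -2 + ((-5/(-8))/d)/4 = -2 + ((-5*(-⅛))/d)/4 = -2 + (5/(8*d))/4 = -2 + 5/(32*d))
-60052 + O(b(-9)) = -60052 + (-2 + 5/(32*(((-11 - 9)/(27 - 9))))) = -60052 + (-2 + 5/(32*((-20/18)))) = -60052 + (-2 + 5/(32*(((1/18)*(-20))))) = -60052 + (-2 + 5/(32*(-10/9))) = -60052 + (-2 + (5/32)*(-9/10)) = -60052 + (-2 - 9/64) = -60052 - 137/64 = -3843465/64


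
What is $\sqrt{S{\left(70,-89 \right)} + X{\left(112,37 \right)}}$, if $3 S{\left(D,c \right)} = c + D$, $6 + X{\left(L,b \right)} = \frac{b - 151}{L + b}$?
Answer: $\frac{i \sqrt{2617185}}{447} \approx 3.6192 i$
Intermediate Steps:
$X{\left(L,b \right)} = -6 + \frac{-151 + b}{L + b}$ ($X{\left(L,b \right)} = -6 + \frac{b - 151}{L + b} = -6 + \frac{-151 + b}{L + b}$)
$S{\left(D,c \right)} = \frac{D}{3} + \frac{c}{3}$ ($S{\left(D,c \right)} = \frac{c + D}{3} = \frac{D + c}{3} = \frac{D}{3} + \frac{c}{3}$)
$\sqrt{S{\left(70,-89 \right)} + X{\left(112,37 \right)}} = \sqrt{\left(\frac{1}{3} \cdot 70 + \frac{1}{3} \left(-89\right)\right) + \frac{-151 - 672 - 185}{112 + 37}} = \sqrt{\left(\frac{70}{3} - \frac{89}{3}\right) + \frac{-151 - 672 - 185}{149}} = \sqrt{- \frac{19}{3} + \frac{1}{149} \left(-1008\right)} = \sqrt{- \frac{19}{3} - \frac{1008}{149}} = \sqrt{- \frac{5855}{447}} = \frac{i \sqrt{2617185}}{447}$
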